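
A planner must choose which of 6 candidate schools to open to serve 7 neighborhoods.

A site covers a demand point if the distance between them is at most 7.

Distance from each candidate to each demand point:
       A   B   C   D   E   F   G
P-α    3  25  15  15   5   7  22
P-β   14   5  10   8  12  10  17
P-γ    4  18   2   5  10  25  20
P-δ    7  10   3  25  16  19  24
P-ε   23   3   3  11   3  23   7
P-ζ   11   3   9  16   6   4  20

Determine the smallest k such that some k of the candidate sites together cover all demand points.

Coverage sets (demand points within 7 of each site):
  P-α: {A, E, F}
  P-β: {B}
  P-γ: {A, C, D}
  P-δ: {A, C}
  P-ε: {B, C, E, G}
  P-ζ: {B, E, F}
No 2 sites suffice: every size-2 union leaves at least one demand point uncovered.
But {P-α, P-γ, P-ε} covers everything, so the minimum is 3.

3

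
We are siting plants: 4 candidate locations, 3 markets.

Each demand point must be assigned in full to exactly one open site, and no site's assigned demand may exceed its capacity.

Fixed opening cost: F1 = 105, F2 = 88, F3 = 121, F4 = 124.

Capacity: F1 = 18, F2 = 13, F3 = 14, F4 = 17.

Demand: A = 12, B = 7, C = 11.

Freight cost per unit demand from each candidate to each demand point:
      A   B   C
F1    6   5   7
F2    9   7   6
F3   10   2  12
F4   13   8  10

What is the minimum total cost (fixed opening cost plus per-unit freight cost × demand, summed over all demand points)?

Open {F1, F2}; cheapest assignment that respects the capacities:
  F1 (cap 18, load 18): B, C — cost 7×5 + 11×7 = 112
  F2 (cap 13, load 12): A — cost 12×9 = 108
  Shipping 220, fixed 193 → total 413.
  Any other capacity-feasible assignment to {F1, F2} ships for at least 220.
Compare {F1, F3}: its best feasible assignment gives total 458.
Compare {F1, F2, F3}: its best feasible assignment gives total 466.
Every other set of open sites that can feasibly serve all demand totals ≥ 458 even under its best assignment. Minimum: 413.

413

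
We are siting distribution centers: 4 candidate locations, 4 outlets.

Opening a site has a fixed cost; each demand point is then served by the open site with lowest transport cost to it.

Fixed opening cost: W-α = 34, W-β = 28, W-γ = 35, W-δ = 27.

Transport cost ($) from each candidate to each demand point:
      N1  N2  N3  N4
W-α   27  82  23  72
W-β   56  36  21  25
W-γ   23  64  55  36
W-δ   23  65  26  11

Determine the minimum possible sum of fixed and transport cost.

Open {W-β, W-δ}: assign each demand point to its cheapest open site.
  N1→W-δ 23, N2→W-β 36, N3→W-β 21, N4→W-δ 11
  transport cost 91, fixed 55 → total 146.
Compare {W-δ}: transport cost 125 + fixed 27 = 152.
Compare {W-β}: transport cost 138 + fixed 28 = 166.
Compare {W-β, W-γ}: transport cost 105 + fixed 63 = 168.
All other subsets cost ≥ 152. Minimum total cost: 146.

146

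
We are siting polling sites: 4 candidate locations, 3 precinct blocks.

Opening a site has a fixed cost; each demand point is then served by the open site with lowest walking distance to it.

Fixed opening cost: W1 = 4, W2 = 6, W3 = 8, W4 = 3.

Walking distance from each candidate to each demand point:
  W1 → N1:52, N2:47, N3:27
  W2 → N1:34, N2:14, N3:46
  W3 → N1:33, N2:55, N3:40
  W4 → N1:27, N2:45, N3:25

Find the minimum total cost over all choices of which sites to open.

75

Open {W2, W4}: assign each demand point to its cheapest open site.
  N1→W4 27, N2→W2 14, N3→W4 25
  walking distance 66, fixed 9 → total 75.
Compare {W1, W2, W4}: walking distance 66 + fixed 13 = 79.
Compare {W2, W3, W4}: walking distance 66 + fixed 17 = 83.
Compare {W1, W2}: walking distance 75 + fixed 10 = 85.
All other subsets cost ≥ 79. Minimum total cost: 75.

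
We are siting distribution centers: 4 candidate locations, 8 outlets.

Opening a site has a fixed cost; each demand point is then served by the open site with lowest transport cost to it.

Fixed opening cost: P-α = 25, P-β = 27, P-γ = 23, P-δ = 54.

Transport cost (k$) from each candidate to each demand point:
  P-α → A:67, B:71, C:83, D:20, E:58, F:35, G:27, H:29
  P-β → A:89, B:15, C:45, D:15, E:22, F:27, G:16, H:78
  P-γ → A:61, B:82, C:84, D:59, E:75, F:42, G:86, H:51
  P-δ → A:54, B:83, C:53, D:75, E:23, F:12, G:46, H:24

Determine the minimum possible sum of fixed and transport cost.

284

Open {P-β, P-δ}: assign each demand point to its cheapest open site.
  A→P-δ 54, B→P-β 15, C→P-β 45, D→P-β 15, E→P-β 22, F→P-δ 12, G→P-β 16, H→P-δ 24
  transport cost 203, fixed 81 → total 284.
Compare {P-α, P-β}: transport cost 236 + fixed 52 = 288.
Compare {P-β, P-γ}: transport cost 252 + fixed 50 = 302.
Compare {P-α, P-β, P-γ}: transport cost 230 + fixed 75 = 305.
All other subsets cost ≥ 288. Minimum total cost: 284.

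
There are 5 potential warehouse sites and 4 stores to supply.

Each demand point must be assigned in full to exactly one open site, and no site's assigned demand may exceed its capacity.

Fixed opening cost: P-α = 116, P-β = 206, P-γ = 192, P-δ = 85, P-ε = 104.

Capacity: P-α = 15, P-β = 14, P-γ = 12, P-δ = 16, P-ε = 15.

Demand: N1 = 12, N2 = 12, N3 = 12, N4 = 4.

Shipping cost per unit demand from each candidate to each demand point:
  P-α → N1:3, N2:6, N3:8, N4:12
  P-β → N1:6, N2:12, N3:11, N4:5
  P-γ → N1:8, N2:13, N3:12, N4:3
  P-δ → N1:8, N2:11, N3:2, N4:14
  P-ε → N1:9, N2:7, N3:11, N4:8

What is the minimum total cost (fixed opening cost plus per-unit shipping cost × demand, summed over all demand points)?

Open {P-α, P-δ, P-ε}; cheapest assignment that respects the capacities:
  P-α (cap 15, load 12): N1 — cost 12×3 = 36
  P-δ (cap 16, load 16): N3, N4 — cost 12×2 + 4×14 = 80
  P-ε (cap 15, load 12): N2 — cost 12×7 = 84
  Shipping 200, fixed 305 → total 505.
  Any other capacity-feasible assignment to {P-α, P-δ, P-ε} ships for at least 200.
Compare {P-α, P-β, P-δ}: its best feasible assignment gives total 631.
Compare {P-β, P-δ, P-ε}: its best feasible assignment gives total 631.
Every other set of open sites that can feasibly serve all demand totals ≥ 631 even under its best assignment. Minimum: 505.

505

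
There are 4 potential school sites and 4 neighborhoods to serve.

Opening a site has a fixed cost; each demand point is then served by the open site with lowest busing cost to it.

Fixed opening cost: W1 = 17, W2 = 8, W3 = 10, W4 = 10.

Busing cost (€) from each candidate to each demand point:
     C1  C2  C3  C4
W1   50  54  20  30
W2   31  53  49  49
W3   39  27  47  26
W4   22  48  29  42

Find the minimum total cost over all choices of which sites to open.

124

Open {W3, W4}: assign each demand point to its cheapest open site.
  C1→W4 22, C2→W3 27, C3→W4 29, C4→W3 26
  busing cost 104, fixed 20 → total 124.
Compare {W1, W3, W4}: busing cost 95 + fixed 37 = 132.
Compare {W2, W3, W4}: busing cost 104 + fixed 28 = 132.
Compare {W1, W3}: busing cost 112 + fixed 27 = 139.
All other subsets cost ≥ 132. Minimum total cost: 124.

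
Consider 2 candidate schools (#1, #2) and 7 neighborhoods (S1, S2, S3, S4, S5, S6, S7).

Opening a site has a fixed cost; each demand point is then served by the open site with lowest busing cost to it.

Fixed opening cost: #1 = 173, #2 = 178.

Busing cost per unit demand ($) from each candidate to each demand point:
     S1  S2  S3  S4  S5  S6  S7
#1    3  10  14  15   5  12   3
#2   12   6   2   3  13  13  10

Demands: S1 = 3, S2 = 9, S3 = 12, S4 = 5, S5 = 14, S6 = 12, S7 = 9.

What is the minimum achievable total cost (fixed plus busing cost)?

Open {#1, #2}: assign each demand point to its cheapest open site.
  S1→#1 3×3=9, S2→#2 9×6=54, S3→#2 12×2=24, S4→#2 5×3=15, S5→#1 14×5=70, S6→#1 12×12=144, S7→#1 9×3=27
  busing cost 343, fixed 351 → total 694.
Compare {#2}: busing cost 557 + fixed 178 = 735.
Compare {#1}: busing cost 583 + fixed 173 = 756.

694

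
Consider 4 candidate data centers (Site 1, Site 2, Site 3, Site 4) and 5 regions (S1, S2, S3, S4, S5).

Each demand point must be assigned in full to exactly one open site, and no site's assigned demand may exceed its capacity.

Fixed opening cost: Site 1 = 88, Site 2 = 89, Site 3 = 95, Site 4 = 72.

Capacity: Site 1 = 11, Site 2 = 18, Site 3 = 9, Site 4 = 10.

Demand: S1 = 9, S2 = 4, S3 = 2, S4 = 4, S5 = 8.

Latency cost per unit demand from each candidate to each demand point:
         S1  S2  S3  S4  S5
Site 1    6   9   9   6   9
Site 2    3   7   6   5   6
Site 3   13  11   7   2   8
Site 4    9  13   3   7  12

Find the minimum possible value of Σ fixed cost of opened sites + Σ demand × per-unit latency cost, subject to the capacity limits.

Open {Site 2, Site 4}; cheapest assignment that respects the capacities:
  Site 2 (cap 18, load 17): S1, S5 — cost 9×3 + 8×6 = 75
  Site 4 (cap 10, load 10): S2, S3, S4 — cost 4×13 + 2×3 + 4×7 = 86
  Shipping 161, fixed 161 → total 322.
  Any other capacity-feasible assignment to {Site 2, Site 4} ships for at least 161.
Compare {Site 1, Site 2}: its best feasible assignment gives total 330.
Compare {Site 2, Site 3, Site 4}: its best feasible assignment gives total 389.
Every other set of open sites that can feasibly serve all demand totals ≥ 330 even under its best assignment. Minimum: 322.

322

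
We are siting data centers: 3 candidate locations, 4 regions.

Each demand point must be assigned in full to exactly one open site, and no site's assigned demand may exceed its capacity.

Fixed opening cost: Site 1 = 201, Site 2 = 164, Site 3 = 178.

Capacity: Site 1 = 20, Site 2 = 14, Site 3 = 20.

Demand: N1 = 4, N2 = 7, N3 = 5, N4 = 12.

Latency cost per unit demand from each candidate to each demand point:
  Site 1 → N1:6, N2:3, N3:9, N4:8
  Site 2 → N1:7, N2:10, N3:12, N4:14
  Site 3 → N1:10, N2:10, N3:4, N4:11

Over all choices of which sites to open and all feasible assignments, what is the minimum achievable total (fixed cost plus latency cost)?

556

Open {Site 1, Site 3}; cheapest assignment that respects the capacities:
  Site 1 (cap 20, load 19): N2, N4 — cost 7×3 + 12×8 = 117
  Site 3 (cap 20, load 9): N1, N3 — cost 4×10 + 5×4 = 60
  Shipping 177, fixed 379 → total 556.
  Any other capacity-feasible assignment to {Site 1, Site 3} ships for at least 177.
Compare {Site 1, Site 2}: its best feasible assignment gives total 570.
Compare {Site 2, Site 3}: its best feasible assignment gives total 592.
Every other set of open sites that can feasibly serve all demand totals ≥ 570 even under its best assignment. Minimum: 556.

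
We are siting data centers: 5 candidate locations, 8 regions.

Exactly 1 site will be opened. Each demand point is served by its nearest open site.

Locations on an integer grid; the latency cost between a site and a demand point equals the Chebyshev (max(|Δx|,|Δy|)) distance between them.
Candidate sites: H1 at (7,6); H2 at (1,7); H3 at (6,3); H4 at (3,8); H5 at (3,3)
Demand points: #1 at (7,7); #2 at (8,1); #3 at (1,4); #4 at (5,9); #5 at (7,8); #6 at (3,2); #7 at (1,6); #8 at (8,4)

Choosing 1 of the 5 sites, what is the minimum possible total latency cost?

29

Open {H1}.
  #1→H1 1, #2→H1 5, #3→H1 6, #4→H1 3, #5→H1 2, #6→H1 4, #7→H1 6, #8→H1 2  ⇒ total 29.
Compare {H5}: total 31.
Compare {H3}: total 32.
No size-1 selection does better; minimum is 29.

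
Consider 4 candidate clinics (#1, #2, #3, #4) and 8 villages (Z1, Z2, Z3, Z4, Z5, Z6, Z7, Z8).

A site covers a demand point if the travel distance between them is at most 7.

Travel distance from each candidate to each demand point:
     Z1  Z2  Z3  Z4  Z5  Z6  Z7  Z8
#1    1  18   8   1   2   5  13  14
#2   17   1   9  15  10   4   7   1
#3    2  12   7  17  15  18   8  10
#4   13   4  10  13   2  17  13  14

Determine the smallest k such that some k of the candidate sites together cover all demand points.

3

Coverage sets (demand points within 7 of each site):
  #1: {Z1, Z4, Z5, Z6}
  #2: {Z2, Z6, Z7, Z8}
  #3: {Z1, Z3}
  #4: {Z2, Z5}
No 2 sites suffice: every size-2 union leaves at least one demand point uncovered.
But {#1, #2, #3} covers everything, so the minimum is 3.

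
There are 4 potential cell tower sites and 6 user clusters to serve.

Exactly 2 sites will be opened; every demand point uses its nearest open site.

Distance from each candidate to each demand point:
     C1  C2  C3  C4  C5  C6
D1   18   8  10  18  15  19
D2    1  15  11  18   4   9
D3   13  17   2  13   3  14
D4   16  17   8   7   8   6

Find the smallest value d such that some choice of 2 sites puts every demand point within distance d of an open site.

14

Open {D1, D3}.
  Farthest demand point is C6 at distance 14 (to D3); all others are ≤ 14.
With {D2, D3} the worst case is 15.
With {D2, D4} the worst case is 15.
No size-2 selection achieves below 14.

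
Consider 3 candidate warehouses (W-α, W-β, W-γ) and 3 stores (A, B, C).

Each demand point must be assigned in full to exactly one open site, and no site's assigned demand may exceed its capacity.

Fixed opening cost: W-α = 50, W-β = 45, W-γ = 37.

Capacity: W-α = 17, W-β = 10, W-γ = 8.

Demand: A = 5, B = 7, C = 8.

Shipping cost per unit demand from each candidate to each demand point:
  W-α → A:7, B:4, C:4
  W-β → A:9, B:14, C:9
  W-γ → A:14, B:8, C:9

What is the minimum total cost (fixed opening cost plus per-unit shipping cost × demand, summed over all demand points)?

200

Open {W-α, W-β}; cheapest assignment that respects the capacities:
  W-α (cap 17, load 15): B, C — cost 7×4 + 8×4 = 60
  W-β (cap 10, load 5): A — cost 5×9 = 45
  Shipping 105, fixed 95 → total 200.
  Any other capacity-feasible assignment to {W-α, W-β} ships for at least 105.
Compare {W-α, W-γ}: its best feasible assignment gives total 210.
Compare {W-α, W-β, W-γ}: its best feasible assignment gives total 237.
Every other set of open sites that can feasibly serve all demand totals ≥ 210 even under its best assignment. Minimum: 200.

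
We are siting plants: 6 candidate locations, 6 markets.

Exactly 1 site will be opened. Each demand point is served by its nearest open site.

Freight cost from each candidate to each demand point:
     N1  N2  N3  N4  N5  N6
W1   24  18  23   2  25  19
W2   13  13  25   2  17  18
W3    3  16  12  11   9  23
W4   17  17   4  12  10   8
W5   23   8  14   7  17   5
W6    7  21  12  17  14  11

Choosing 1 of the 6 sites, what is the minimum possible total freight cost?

68

Open {W4}.
  N1→W4 17, N2→W4 17, N3→W4 4, N4→W4 12, N5→W4 10, N6→W4 8  ⇒ total 68.
Compare {W3}: total 74.
Compare {W5}: total 74.
No size-1 selection does better; minimum is 68.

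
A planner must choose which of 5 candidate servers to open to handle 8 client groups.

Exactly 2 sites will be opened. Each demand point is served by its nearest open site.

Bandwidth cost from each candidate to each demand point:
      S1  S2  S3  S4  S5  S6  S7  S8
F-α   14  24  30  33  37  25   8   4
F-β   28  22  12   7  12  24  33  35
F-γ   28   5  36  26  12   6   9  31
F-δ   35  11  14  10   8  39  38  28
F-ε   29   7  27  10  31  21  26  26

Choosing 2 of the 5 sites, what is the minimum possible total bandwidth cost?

Open {F-α, F-δ}.
  S1→F-α 14, S2→F-δ 11, S3→F-δ 14, S4→F-δ 10, S5→F-δ 8, S6→F-α 25, S7→F-α 8, S8→F-α 4  ⇒ total 94.
Compare {F-α, F-β}: total 103.
Compare {F-α, F-γ}: total 105.
No size-2 selection does better; minimum is 94.

94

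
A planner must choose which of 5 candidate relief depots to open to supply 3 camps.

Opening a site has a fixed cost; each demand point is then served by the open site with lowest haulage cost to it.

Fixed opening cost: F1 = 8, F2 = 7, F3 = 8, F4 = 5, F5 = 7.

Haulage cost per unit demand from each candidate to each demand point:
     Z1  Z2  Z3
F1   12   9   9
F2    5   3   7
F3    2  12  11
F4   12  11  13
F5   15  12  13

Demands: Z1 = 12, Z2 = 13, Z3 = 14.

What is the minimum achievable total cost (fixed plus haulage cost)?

Open {F2, F3}: assign each demand point to its cheapest open site.
  Z1→F3 12×2=24, Z2→F2 13×3=39, Z3→F2 14×7=98
  haulage cost 161, fixed 15 → total 176.
Compare {F2, F3, F4}: haulage cost 161 + fixed 20 = 181.
Compare {F2, F3, F5}: haulage cost 161 + fixed 22 = 183.
Compare {F1, F2, F3}: haulage cost 161 + fixed 23 = 184.
All other subsets cost ≥ 181. Minimum total cost: 176.

176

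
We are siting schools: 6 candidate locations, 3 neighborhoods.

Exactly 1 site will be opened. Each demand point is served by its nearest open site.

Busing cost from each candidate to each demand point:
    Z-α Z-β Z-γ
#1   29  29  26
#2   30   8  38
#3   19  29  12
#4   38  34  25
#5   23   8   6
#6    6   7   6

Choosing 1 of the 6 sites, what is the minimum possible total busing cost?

19

Open {#6}.
  Z-α→#6 6, Z-β→#6 7, Z-γ→#6 6  ⇒ total 19.
Compare {#5}: total 37.
Compare {#3}: total 60.
No size-1 selection does better; minimum is 19.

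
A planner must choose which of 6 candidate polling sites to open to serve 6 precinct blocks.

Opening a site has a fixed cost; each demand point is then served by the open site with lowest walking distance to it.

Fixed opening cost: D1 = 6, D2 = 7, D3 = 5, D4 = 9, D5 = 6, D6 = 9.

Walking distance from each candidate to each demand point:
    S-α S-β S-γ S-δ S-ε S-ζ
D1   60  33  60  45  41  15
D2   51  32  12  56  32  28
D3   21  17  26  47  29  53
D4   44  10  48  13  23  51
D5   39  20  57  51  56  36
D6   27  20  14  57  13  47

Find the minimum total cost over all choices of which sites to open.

Open {D1, D3, D4, D6}: assign each demand point to its cheapest open site.
  S-α→D3 21, S-β→D4 10, S-γ→D6 14, S-δ→D4 13, S-ε→D6 13, S-ζ→D1 15
  walking distance 86, fixed 29 → total 115.
Compare {D1, D4, D6}: walking distance 92 + fixed 24 = 116.
Compare {D1, D2, D3, D4, D6}: walking distance 84 + fixed 36 = 120.
Compare {D1, D2, D3, D4}: walking distance 94 + fixed 27 = 121.
All other subsets cost ≥ 116. Minimum total cost: 115.

115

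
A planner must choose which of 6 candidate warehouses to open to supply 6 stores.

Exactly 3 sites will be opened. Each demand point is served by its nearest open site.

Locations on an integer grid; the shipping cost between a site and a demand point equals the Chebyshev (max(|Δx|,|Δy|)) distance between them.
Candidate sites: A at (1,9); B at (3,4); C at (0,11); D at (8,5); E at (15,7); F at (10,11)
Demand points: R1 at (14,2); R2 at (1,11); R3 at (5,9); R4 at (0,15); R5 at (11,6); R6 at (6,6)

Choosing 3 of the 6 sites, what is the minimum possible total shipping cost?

19

Open {C, D, E}.
  R1→E 5, R2→C 1, R3→D 4, R4→C 4, R5→D 3, R6→D 2  ⇒ total 19.
Compare {A, C, D}: total 20.
Compare {B, C, D}: total 20.
No size-3 selection does better; minimum is 19.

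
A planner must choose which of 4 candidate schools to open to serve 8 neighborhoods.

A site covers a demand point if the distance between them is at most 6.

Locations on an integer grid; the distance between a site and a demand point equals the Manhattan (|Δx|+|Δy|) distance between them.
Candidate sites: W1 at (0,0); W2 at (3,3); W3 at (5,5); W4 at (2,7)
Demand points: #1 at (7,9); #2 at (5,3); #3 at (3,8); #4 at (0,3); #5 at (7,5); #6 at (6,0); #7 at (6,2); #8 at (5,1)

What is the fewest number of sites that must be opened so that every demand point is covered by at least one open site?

Coverage sets (demand points within 6 of each site):
  W1: {#4, #6, #8}
  W2: {#2, #3, #4, #5, #6, #7, #8}
  W3: {#1, #2, #3, #5, #6, #7, #8}
  W4: {#3, #4}
No single site covers all 8 demand points.
But {W1, W3} covers everything, so the minimum is 2.

2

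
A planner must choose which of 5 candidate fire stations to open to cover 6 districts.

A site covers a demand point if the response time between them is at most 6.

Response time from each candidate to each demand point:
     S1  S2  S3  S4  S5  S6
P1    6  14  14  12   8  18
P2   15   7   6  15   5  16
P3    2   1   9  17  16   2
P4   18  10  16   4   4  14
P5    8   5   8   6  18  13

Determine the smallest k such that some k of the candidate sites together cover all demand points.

3

Coverage sets (demand points within 6 of each site):
  P1: {S1}
  P2: {S3, S5}
  P3: {S1, S2, S6}
  P4: {S4, S5}
  P5: {S2, S4}
No 2 sites suffice: every size-2 union leaves at least one demand point uncovered.
But {P2, P3, P4} covers everything, so the minimum is 3.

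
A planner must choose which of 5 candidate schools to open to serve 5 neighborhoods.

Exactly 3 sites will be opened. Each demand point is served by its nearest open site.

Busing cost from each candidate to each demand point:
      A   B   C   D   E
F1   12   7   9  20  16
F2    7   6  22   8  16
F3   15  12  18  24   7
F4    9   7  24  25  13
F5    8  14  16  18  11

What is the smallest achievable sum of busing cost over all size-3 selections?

Open {F1, F2, F3}.
  A→F2 7, B→F2 6, C→F1 9, D→F2 8, E→F3 7  ⇒ total 37.
Compare {F1, F2, F5}: total 41.
Compare {F1, F2, F4}: total 43.
No size-3 selection does better; minimum is 37.

37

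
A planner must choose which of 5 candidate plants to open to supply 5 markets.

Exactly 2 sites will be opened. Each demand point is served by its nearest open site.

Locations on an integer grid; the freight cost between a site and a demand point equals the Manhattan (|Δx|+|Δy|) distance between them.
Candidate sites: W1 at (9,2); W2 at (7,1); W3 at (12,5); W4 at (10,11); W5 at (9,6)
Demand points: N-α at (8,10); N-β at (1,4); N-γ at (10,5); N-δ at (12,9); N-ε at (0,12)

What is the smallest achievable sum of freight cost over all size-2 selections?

Open {W4, W5}.
  N-α→W4 3, N-β→W5 10, N-γ→W5 2, N-δ→W4 4, N-ε→W4 11  ⇒ total 30.
Compare {W1, W4}: total 32.
Compare {W3, W4}: total 32.
No size-2 selection does better; minimum is 30.

30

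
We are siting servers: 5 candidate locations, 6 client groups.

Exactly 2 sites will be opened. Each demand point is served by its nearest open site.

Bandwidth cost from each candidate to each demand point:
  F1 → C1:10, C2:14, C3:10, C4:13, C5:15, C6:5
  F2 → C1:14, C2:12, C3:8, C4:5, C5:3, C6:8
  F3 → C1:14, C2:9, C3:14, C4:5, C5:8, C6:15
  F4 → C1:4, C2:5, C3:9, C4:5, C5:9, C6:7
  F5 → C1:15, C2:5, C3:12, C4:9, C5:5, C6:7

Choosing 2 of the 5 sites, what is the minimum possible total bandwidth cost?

32

Open {F2, F4}.
  C1→F4 4, C2→F4 5, C3→F2 8, C4→F2 5, C5→F2 3, C6→F4 7  ⇒ total 32.
Compare {F4, F5}: total 35.
Compare {F1, F4}: total 37.
No size-2 selection does better; minimum is 32.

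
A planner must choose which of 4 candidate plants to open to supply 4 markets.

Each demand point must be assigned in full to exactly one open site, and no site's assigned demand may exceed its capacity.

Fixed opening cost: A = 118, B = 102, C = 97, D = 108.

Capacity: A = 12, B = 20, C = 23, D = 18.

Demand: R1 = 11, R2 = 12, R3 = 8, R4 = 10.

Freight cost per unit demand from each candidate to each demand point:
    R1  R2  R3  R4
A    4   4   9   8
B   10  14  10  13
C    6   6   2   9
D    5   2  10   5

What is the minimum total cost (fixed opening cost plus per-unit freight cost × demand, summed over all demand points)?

Open {C, D}; cheapest assignment that respects the capacities:
  C (cap 23, load 23): R1, R2 — cost 11×6 + 12×6 = 138
  D (cap 18, load 18): R3, R4 — cost 8×10 + 10×5 = 130
  Shipping 268, fixed 205 → total 473.
  Any other capacity-feasible assignment to {C, D} ships for at least 268.
Compare {A, C, D}: its best feasible assignment gives total 497.
Compare {B, C, D}: its best feasible assignment gives total 543.
Every other set of open sites that can feasibly serve all demand totals ≥ 497 even under its best assignment. Minimum: 473.

473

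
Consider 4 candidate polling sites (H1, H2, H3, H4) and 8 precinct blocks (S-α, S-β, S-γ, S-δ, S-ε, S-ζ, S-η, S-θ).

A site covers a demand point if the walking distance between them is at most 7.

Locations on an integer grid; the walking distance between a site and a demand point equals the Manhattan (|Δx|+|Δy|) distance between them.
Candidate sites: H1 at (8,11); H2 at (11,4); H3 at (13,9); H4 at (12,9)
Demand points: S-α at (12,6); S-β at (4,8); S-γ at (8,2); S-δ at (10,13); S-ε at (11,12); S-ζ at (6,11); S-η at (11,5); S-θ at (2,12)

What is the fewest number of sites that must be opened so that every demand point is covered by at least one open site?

Coverage sets (demand points within 7 of each site):
  H1: {S-β, S-δ, S-ε, S-ζ, S-θ}
  H2: {S-α, S-γ, S-η}
  H3: {S-α, S-δ, S-ε, S-η}
  H4: {S-α, S-δ, S-ε, S-η}
No single site covers all 8 demand points.
But {H1, H2} covers everything, so the minimum is 2.

2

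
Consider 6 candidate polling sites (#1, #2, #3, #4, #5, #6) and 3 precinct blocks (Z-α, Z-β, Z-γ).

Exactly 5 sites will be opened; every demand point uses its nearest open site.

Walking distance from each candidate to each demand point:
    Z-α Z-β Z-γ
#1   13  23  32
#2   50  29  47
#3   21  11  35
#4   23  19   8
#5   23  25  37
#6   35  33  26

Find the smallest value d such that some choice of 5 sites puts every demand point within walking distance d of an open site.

Open {#1, #2, #3, #4, #5}.
  Farthest demand point is Z-α at walking distance 13 (to #1); all others are ≤ 13.
With {#1, #2, #3, #4, #6} the worst case is 13.
With {#1, #3, #4, #5, #6} the worst case is 13.
No size-5 selection achieves below 13.

13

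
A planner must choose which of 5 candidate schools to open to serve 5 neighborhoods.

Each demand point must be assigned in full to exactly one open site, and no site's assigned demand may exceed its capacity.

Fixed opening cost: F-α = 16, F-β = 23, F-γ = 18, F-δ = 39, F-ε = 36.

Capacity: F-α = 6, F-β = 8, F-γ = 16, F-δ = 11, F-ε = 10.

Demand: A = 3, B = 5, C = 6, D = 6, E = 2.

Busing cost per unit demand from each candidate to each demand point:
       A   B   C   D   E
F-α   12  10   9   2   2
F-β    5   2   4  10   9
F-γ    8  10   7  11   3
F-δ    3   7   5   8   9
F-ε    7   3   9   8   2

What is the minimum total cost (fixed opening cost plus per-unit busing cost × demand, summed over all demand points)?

142

Open {F-α, F-β, F-γ}; cheapest assignment that respects the capacities:
  F-α (cap 6, load 6): D — cost 6×2 = 12
  F-β (cap 8, load 8): A, B — cost 3×5 + 5×2 = 25
  F-γ (cap 16, load 8): C, E — cost 6×7 + 2×3 = 48
  Shipping 85, fixed 57 → total 142.
  Any other capacity-feasible assignment to {F-α, F-β, F-γ} ships for at least 85.
Compare {F-α, F-β, F-ε}: its best feasible assignment gives total 151.
Compare {F-α, F-β, F-δ}: its best feasible assignment gives total 157.
Every other set of open sites that can feasibly serve all demand totals ≥ 151 even under its best assignment. Minimum: 142.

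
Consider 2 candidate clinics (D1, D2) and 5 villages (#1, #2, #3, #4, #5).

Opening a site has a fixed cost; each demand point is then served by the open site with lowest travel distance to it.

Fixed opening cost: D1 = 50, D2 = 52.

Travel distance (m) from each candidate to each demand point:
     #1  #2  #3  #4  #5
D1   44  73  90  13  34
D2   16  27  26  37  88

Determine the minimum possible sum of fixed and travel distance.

218

Open {D1, D2}: assign each demand point to its cheapest open site.
  #1→D2 16, #2→D2 27, #3→D2 26, #4→D1 13, #5→D1 34
  travel distance 116, fixed 102 → total 218.
Compare {D2}: travel distance 194 + fixed 52 = 246.
Compare {D1}: travel distance 254 + fixed 50 = 304.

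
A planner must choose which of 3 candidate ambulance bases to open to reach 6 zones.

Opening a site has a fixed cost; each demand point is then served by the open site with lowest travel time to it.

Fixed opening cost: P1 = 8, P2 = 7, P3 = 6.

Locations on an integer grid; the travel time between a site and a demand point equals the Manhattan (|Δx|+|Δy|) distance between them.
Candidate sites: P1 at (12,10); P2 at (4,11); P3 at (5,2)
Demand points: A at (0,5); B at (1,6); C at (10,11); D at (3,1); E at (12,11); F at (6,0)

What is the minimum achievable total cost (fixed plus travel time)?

Open {P1, P3}: assign each demand point to its cheapest open site.
  A→P3 8, B→P3 8, C→P1 3, D→P3 3, E→P1 1, F→P3 3
  travel time 26, fixed 14 → total 40.
Compare {P1, P2, P3}: travel time 26 + fixed 21 = 47.
Compare {P2, P3}: travel time 36 + fixed 13 = 49.
Compare {P3}: travel time 52 + fixed 6 = 58.
All other subsets cost ≥ 47. Minimum total cost: 40.

40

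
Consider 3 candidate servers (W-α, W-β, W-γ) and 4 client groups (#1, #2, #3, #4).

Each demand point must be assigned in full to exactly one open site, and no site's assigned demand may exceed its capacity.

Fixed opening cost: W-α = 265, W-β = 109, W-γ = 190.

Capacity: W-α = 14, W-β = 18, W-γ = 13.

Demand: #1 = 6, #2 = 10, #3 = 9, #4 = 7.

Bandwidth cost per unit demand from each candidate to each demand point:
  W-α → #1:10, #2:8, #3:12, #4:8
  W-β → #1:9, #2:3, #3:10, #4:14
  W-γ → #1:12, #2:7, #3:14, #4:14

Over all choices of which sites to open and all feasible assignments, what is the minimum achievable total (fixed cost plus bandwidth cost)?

Open {W-α, W-β, W-γ}; cheapest assignment that respects the capacities:
  W-α (cap 14, load 7): #4 — cost 7×8 = 56
  W-β (cap 18, load 16): #1, #2 — cost 6×9 + 10×3 = 84
  W-γ (cap 13, load 9): #3 — cost 9×14 = 126
  Shipping 266, fixed 564 → total 830.
  Any other capacity-feasible assignment to {W-α, W-β, W-γ} ships for at least 266.
Total demand is 32; every other set of sites either has combined capacity below 32 or cannot fit the demands without splitting one across sites, so {W-α, W-β, W-γ} is the only feasible choice of open sites. Minimum: 830.

830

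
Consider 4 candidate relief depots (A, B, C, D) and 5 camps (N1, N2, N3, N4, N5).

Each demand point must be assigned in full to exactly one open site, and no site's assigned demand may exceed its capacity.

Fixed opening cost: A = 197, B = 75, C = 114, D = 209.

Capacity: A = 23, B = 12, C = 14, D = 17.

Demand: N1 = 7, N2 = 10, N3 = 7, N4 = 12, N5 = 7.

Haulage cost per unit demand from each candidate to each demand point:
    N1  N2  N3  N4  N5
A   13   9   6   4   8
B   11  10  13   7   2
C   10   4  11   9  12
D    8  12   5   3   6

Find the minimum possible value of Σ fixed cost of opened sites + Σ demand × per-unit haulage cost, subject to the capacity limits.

Open {A, B, C}; cheapest assignment that respects the capacities:
  A (cap 23, load 22): N2, N4 — cost 10×9 + 12×4 = 138
  B (cap 12, load 7): N5 — cost 7×2 = 14
  C (cap 14, load 14): N1, N3 — cost 7×10 + 7×11 = 147
  Shipping 299, fixed 386 → total 685.
  Any other capacity-feasible assignment to {A, B, C} ships for at least 299.
Compare {A, B, D}: its best feasible assignment gives total 724.
Compare {A, C, D}: its best feasible assignment gives total 748.
Every other set of open sites that can feasibly serve all demand totals ≥ 724 even under its best assignment. Minimum: 685.

685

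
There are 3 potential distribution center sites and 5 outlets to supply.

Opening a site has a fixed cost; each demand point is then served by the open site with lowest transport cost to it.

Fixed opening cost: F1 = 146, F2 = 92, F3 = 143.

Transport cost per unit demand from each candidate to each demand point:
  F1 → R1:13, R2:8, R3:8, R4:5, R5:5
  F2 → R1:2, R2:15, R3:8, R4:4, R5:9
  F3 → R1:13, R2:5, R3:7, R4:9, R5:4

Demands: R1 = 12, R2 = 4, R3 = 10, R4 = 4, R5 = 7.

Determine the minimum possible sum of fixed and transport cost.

335

Open {F2}: assign each demand point to its cheapest open site.
  R1→F2 12×2=24, R2→F2 4×15=60, R3→F2 10×8=80, R4→F2 4×4=16, R5→F2 7×9=63
  transport cost 243, fixed 92 → total 335.
Compare {F2, F3}: transport cost 158 + fixed 235 = 393.
Compare {F1, F2}: transport cost 187 + fixed 238 = 425.
Compare {F3}: transport cost 310 + fixed 143 = 453.
All other subsets cost ≥ 393. Minimum total cost: 335.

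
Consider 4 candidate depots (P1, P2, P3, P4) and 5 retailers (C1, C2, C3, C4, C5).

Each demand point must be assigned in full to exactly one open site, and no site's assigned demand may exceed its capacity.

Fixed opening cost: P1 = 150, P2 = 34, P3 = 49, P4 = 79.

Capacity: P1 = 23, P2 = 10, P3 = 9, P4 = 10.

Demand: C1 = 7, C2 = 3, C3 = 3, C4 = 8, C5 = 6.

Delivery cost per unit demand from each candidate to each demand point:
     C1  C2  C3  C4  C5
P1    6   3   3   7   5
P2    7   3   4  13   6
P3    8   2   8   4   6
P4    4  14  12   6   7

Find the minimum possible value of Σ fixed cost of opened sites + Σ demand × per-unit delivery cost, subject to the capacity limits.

Open {P2, P3, P4}; cheapest assignment that respects the capacities:
  P2 (cap 10, load 9): C2, C5 — cost 3×3 + 6×6 = 45
  P3 (cap 9, load 8): C4 — cost 8×4 = 32
  P4 (cap 10, load 10): C1, C3 — cost 7×4 + 3×12 = 64
  Shipping 141, fixed 162 → total 303.
  Any other capacity-feasible assignment to {P2, P3, P4} ships for at least 141.
Compare {P1, P3}: its best feasible assignment gives total 321.
Compare {P1, P2}: its best feasible assignment gives total 333.
Every other set of open sites that can feasibly serve all demand totals ≥ 321 even under its best assignment. Minimum: 303.

303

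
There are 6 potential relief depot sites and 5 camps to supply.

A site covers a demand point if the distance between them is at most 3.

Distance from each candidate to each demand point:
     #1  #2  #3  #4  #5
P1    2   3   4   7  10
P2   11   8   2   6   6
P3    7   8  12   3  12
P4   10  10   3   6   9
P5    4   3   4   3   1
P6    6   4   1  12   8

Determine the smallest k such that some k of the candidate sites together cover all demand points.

3

Coverage sets (demand points within 3 of each site):
  P1: {#1, #2}
  P2: {#3}
  P3: {#4}
  P4: {#3}
  P5: {#2, #4, #5}
  P6: {#3}
No 2 sites suffice: every size-2 union leaves at least one demand point uncovered.
But {P1, P2, P5} covers everything, so the minimum is 3.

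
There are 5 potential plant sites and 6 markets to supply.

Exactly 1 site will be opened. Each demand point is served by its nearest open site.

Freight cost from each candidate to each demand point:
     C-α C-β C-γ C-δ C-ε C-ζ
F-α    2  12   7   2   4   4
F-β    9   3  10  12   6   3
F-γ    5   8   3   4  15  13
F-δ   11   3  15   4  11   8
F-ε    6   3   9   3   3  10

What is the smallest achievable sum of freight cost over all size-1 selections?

31

Open {F-α}.
  C-α→F-α 2, C-β→F-α 12, C-γ→F-α 7, C-δ→F-α 2, C-ε→F-α 4, C-ζ→F-α 4  ⇒ total 31.
Compare {F-ε}: total 34.
Compare {F-β}: total 43.
No size-1 selection does better; minimum is 31.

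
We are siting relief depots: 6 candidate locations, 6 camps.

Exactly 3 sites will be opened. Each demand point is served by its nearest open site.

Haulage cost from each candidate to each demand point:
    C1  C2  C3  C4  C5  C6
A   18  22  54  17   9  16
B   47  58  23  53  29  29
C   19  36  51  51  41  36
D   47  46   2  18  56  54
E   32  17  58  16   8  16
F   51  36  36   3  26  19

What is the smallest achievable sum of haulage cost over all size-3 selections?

70

Open {A, D, F}.
  C1→A 18, C2→A 22, C3→D 2, C4→F 3, C5→A 9, C6→A 16  ⇒ total 70.
Compare {A, D, E}: total 77.
Compare {C, D, E}: total 78.
No size-3 selection does better; minimum is 70.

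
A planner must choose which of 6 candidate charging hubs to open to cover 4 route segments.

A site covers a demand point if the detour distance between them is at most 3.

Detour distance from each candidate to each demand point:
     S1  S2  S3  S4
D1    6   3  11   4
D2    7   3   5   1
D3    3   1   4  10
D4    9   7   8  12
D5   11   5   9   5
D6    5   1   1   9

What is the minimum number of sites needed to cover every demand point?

3

Coverage sets (demand points within 3 of each site):
  D1: {S2}
  D2: {S2, S4}
  D3: {S1, S2}
  D4: {}
  D5: {}
  D6: {S2, S3}
No 2 sites suffice: every size-2 union leaves at least one demand point uncovered.
But {D2, D3, D6} covers everything, so the minimum is 3.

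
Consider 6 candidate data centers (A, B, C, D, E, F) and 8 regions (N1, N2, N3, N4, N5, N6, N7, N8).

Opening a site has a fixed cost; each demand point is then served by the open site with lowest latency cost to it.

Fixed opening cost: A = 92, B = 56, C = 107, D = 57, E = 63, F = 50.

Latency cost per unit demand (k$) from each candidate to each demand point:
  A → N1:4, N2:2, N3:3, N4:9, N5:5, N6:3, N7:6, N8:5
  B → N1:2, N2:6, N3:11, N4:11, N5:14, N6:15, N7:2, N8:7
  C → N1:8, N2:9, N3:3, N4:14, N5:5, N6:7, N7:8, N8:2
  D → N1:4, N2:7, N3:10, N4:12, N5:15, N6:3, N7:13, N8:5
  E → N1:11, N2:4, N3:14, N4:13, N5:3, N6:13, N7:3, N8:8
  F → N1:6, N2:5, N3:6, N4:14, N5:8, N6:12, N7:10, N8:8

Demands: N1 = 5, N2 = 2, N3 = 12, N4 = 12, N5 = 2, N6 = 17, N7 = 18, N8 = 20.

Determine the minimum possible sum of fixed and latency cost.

503

Open {A, B}: assign each demand point to its cheapest open site.
  N1→B 5×2=10, N2→A 2×2=4, N3→A 12×3=36, N4→A 12×9=108, N5→A 2×5=10, N6→A 17×3=51, N7→B 18×2=36, N8→A 20×5=100
  latency cost 355, fixed 148 → total 503.
Compare {A}: latency cost 437 + fixed 92 = 529.
Compare {A, E}: latency cost 379 + fixed 155 = 534.
Compare {B, C, D}: latency cost 327 + fixed 220 = 547.
All other subsets cost ≥ 529. Minimum total cost: 503.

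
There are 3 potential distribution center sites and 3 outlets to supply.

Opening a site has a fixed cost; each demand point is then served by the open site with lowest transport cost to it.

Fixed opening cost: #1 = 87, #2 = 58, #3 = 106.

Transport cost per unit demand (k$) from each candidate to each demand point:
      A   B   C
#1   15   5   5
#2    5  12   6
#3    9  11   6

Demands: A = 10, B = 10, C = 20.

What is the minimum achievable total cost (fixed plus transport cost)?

345

Open {#1, #2}: assign each demand point to its cheapest open site.
  A→#2 10×5=50, B→#1 10×5=50, C→#1 20×5=100
  transport cost 200, fixed 145 → total 345.
Compare {#2}: transport cost 290 + fixed 58 = 348.
Compare {#1}: transport cost 300 + fixed 87 = 387.
Compare {#3}: transport cost 320 + fixed 106 = 426.
All other subsets cost ≥ 348. Minimum total cost: 345.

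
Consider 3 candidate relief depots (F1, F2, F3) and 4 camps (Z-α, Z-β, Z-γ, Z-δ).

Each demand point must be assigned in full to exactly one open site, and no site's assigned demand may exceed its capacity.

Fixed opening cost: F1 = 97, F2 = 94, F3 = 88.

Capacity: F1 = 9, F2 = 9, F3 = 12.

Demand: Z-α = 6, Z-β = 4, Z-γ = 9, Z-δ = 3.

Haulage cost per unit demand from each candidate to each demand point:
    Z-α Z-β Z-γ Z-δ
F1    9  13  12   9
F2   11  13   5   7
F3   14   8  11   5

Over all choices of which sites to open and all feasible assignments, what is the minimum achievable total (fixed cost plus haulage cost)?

425

Open {F1, F2, F3}; cheapest assignment that respects the capacities:
  F1 (cap 9, load 6): Z-α — cost 6×9 = 54
  F2 (cap 9, load 9): Z-γ — cost 9×5 = 45
  F3 (cap 12, load 7): Z-β, Z-δ — cost 4×8 + 3×5 = 47
  Shipping 146, fixed 279 → total 425.
  Any other capacity-feasible assignment to {F1, F2, F3} ships for at least 146.
Total demand is 22 and no other set of sites has combined capacity ≥ 22, so {F1, F2, F3} is the only feasible choice of open sites. Minimum: 425.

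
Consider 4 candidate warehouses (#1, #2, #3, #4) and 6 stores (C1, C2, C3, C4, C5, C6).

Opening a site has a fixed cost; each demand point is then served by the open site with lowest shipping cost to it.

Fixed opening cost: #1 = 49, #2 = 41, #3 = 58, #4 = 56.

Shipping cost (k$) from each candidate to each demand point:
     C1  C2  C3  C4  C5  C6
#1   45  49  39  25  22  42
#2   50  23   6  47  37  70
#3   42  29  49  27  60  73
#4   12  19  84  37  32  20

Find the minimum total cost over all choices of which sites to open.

Open {#2, #4}: assign each demand point to its cheapest open site.
  C1→#4 12, C2→#4 19, C3→#2 6, C4→#4 37, C5→#4 32, C6→#4 20
  shipping cost 126, fixed 97 → total 223.
Compare {#1, #4}: shipping cost 137 + fixed 105 = 242.
Compare {#1, #2, #4}: shipping cost 104 + fixed 146 = 250.
Compare {#1, #2}: shipping cost 163 + fixed 90 = 253.
All other subsets cost ≥ 242. Minimum total cost: 223.

223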